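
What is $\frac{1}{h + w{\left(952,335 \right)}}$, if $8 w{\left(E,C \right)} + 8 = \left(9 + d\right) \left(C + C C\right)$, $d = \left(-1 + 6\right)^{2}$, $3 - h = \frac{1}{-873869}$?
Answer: $\frac{873869}{418043199959} \approx 2.0904 \cdot 10^{-6}$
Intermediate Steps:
$h = \frac{2621608}{873869}$ ($h = 3 - \frac{1}{-873869} = 3 - - \frac{1}{873869} = 3 + \frac{1}{873869} = \frac{2621608}{873869} \approx 3.0$)
$d = 25$ ($d = 5^{2} = 25$)
$w{\left(E,C \right)} = -1 + \frac{17 C}{4} + \frac{17 C^{2}}{4}$ ($w{\left(E,C \right)} = -1 + \frac{\left(9 + 25\right) \left(C + C C\right)}{8} = -1 + \frac{34 \left(C + C^{2}\right)}{8} = -1 + \frac{34 C + 34 C^{2}}{8} = -1 + \left(\frac{17 C}{4} + \frac{17 C^{2}}{4}\right) = -1 + \frac{17 C}{4} + \frac{17 C^{2}}{4}$)
$\frac{1}{h + w{\left(952,335 \right)}} = \frac{1}{\frac{2621608}{873869} + \left(-1 + \frac{17}{4} \cdot 335 + \frac{17 \cdot 335^{2}}{4}\right)} = \frac{1}{\frac{2621608}{873869} + \left(-1 + \frac{5695}{4} + \frac{17}{4} \cdot 112225\right)} = \frac{1}{\frac{2621608}{873869} + \left(-1 + \frac{5695}{4} + \frac{1907825}{4}\right)} = \frac{1}{\frac{2621608}{873869} + 478379} = \frac{1}{\frac{418043199959}{873869}} = \frac{873869}{418043199959}$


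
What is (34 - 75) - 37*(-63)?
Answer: 2290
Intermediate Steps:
(34 - 75) - 37*(-63) = -41 + 2331 = 2290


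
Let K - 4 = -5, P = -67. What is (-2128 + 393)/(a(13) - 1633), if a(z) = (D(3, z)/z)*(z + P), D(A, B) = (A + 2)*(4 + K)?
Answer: 22555/22039 ≈ 1.0234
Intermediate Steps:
K = -1 (K = 4 - 5 = -1)
D(A, B) = 6 + 3*A (D(A, B) = (A + 2)*(4 - 1) = (2 + A)*3 = 6 + 3*A)
a(z) = 15*(-67 + z)/z (a(z) = ((6 + 3*3)/z)*(z - 67) = ((6 + 9)/z)*(-67 + z) = (15/z)*(-67 + z) = 15*(-67 + z)/z)
(-2128 + 393)/(a(13) - 1633) = (-2128 + 393)/((15 - 1005/13) - 1633) = -1735/((15 - 1005*1/13) - 1633) = -1735/((15 - 1005/13) - 1633) = -1735/(-810/13 - 1633) = -1735/(-22039/13) = -1735*(-13/22039) = 22555/22039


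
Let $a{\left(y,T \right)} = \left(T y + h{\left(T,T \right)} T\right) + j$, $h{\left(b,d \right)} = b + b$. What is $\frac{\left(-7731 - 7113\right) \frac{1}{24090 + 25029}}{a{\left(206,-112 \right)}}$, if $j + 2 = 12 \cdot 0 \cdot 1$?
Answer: $- \frac{2474}{16487611} \approx -0.00015005$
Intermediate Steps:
$h{\left(b,d \right)} = 2 b$
$j = -2$ ($j = -2 + 12 \cdot 0 \cdot 1 = -2 + 12 \cdot 0 = -2 + 0 = -2$)
$a{\left(y,T \right)} = -2 + 2 T^{2} + T y$ ($a{\left(y,T \right)} = \left(T y + 2 T T\right) - 2 = \left(T y + 2 T^{2}\right) - 2 = \left(2 T^{2} + T y\right) - 2 = -2 + 2 T^{2} + T y$)
$\frac{\left(-7731 - 7113\right) \frac{1}{24090 + 25029}}{a{\left(206,-112 \right)}} = \frac{\left(-7731 - 7113\right) \frac{1}{24090 + 25029}}{-2 + 2 \left(-112\right)^{2} - 23072} = \frac{\left(-14844\right) \frac{1}{49119}}{-2 + 2 \cdot 12544 - 23072} = \frac{\left(-14844\right) \frac{1}{49119}}{-2 + 25088 - 23072} = - \frac{4948}{16373 \cdot 2014} = \left(- \frac{4948}{16373}\right) \frac{1}{2014} = - \frac{2474}{16487611}$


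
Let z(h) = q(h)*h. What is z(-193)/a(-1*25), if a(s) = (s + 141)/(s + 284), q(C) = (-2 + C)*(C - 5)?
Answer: -964999035/58 ≈ -1.6638e+7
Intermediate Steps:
q(C) = (-5 + C)*(-2 + C) (q(C) = (-2 + C)*(-5 + C) = (-5 + C)*(-2 + C))
a(s) = (141 + s)/(284 + s)
z(h) = h*(10 + h² - 7*h) (z(h) = (10 + h² - 7*h)*h = h*(10 + h² - 7*h))
z(-193)/a(-1*25) = (-193*(10 + (-193)² - 7*(-193)))/(((141 - 1*25)/(284 - 1*25))) = (-193*(10 + 37249 + 1351))/(((141 - 25)/(284 - 25))) = (-193*38610)/((116/259)) = -7451730/((1/259)*116) = -7451730/116/259 = -7451730*259/116 = -964999035/58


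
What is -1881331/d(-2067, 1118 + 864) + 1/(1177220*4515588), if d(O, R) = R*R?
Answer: -2500213883446376459/5220585959344454160 ≈ -0.47891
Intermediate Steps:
d(O, R) = R²
-1881331/d(-2067, 1118 + 864) + 1/(1177220*4515588) = -1881331/(1118 + 864)² + 1/(1177220*4515588) = -1881331/(1982²) + (1/1177220)*(1/4515588) = -1881331/3928324 + 1/5315840505360 = -2500213883446376459/5220585959344454160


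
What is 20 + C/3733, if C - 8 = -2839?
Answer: 71829/3733 ≈ 19.242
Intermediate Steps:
C = -2831 (C = 8 - 2839 = -2831)
20 + C/3733 = 20 - 2831/3733 = 71829/3733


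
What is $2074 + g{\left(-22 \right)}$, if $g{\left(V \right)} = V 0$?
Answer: $2074$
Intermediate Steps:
$g{\left(V \right)} = 0$
$2074 + g{\left(-22 \right)} = 2074 + 0 = 2074$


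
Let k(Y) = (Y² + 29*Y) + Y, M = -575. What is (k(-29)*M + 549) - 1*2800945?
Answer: -2783721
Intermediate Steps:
k(Y) = Y² + 30*Y
(k(-29)*M + 549) - 1*2800945 = (-29*(30 - 29)*(-575) + 549) - 1*2800945 = (-29*1*(-575) + 549) - 2800945 = (-29*(-575) + 549) - 2800945 = (16675 + 549) - 2800945 = 17224 - 2800945 = -2783721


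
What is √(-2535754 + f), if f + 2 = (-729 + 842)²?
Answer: I*√2522987 ≈ 1588.4*I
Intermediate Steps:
f = 12767 (f = -2 + (-729 + 842)² = -2 + 113² = -2 + 12769 = 12767)
√(-2535754 + f) = √(-2535754 + 12767) = √(-2522987) = I*√2522987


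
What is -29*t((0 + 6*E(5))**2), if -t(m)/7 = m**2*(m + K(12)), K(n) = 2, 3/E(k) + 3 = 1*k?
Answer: 110546289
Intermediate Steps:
E(k) = 3/(-3 + k) (E(k) = 3/(-3 + 1*k) = 3/(-3 + k))
t(m) = -7*m**2*(2 + m) (t(m) = -7*m**2*(m + 2) = -7*m**2*(2 + m))
-29*t((0 + 6*E(5))**2) = -203*((0 + 6*(3/(-3 + 5)))**2)**2*(-2 - (0 + 6*(3/(-3 + 5)))**2) = -203*((0 + 6*(3/2))**2)**2*(-2 - (0 + 6*(3/2))**2) = -203*((0 + 9)**2)**2*(-2 - (0 + 9)**2) = -203*(9**2)**2*(-2 - 1*9**2) = -203*81**2*(-2 - 1*81) = -203*6561*(-2 - 81) = -203*6561*(-83) = -29*(-3811941) = 110546289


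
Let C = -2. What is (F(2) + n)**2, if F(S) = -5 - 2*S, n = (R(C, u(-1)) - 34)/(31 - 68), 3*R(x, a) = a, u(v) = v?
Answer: 802816/12321 ≈ 65.158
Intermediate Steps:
R(x, a) = a/3
n = 103/111 (n = ((1/3)*(-1) - 34)/(31 - 68) = (-1/3 - 34)/(-37) = -103/3*(-1/37) = 103/111 ≈ 0.92793)
(F(2) + n)**2 = ((-5 - 2*2) + 103/111)**2 = ((-5 - 4) + 103/111)**2 = (-9 + 103/111)**2 = (-896/111)**2 = 802816/12321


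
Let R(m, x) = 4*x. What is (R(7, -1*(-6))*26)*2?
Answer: 1248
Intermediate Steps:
(R(7, -1*(-6))*26)*2 = ((4*(-1*(-6)))*26)*2 = ((4*6)*26)*2 = (24*26)*2 = 624*2 = 1248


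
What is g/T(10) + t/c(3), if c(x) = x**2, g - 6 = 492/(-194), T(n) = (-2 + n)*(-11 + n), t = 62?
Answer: 5636/873 ≈ 6.4559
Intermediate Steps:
T(n) = (-11 + n)*(-2 + n)
g = 336/97 (g = 6 + 492/(-194) = 6 + 492*(-1/194) = 6 - 246/97 = 336/97 ≈ 3.4639)
g/T(10) + t/c(3) = 336/(97*(22 + 10**2 - 13*10)) + 62/(3**2) = 336/(97*(22 + 100 - 130)) + 62/9 = (336/97)/(-8) + 62*(1/9) = (336/97)*(-1/8) + 62/9 = -42/97 + 62/9 = 5636/873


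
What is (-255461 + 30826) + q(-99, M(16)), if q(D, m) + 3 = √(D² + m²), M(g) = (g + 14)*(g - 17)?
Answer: -224638 + 3*√1189 ≈ -2.2453e+5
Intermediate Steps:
M(g) = (-17 + g)*(14 + g) (M(g) = (14 + g)*(-17 + g) = (-17 + g)*(14 + g))
q(D, m) = -3 + √(D² + m²)
(-255461 + 30826) + q(-99, M(16)) = (-255461 + 30826) + (-3 + √((-99)² + (-238 + 16² - 3*16)²)) = -224635 + (-3 + √(9801 + (-238 + 256 - 48)²)) = -224635 + (-3 + √(9801 + (-30)²)) = -224635 + (-3 + √(9801 + 900)) = -224635 + (-3 + √10701) = -224635 + (-3 + 3*√1189) = -224638 + 3*√1189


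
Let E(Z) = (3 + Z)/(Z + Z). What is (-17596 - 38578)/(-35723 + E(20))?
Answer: 2246960/1428897 ≈ 1.5725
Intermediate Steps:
E(Z) = (3 + Z)/(2*Z) (E(Z) = (3 + Z)/((2*Z)) = (3 + Z)*(1/(2*Z)) = (3 + Z)/(2*Z))
(-17596 - 38578)/(-35723 + E(20)) = (-17596 - 38578)/(-35723 + (½)*(3 + 20)/20) = -56174/(-35723 + (½)*(1/20)*23) = -56174/(-35723 + 23/40) = -56174/(-1428897/40) = -56174*(-40/1428897) = 2246960/1428897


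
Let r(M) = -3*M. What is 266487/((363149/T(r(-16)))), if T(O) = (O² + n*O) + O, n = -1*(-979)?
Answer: 13149534528/363149 ≈ 36210.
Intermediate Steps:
n = 979
T(O) = O² + 980*O (T(O) = (O² + 979*O) + O = O² + 980*O)
266487/((363149/T(r(-16)))) = 266487/((363149/(((-3*(-16))*(980 - 3*(-16)))))) = 266487/((363149/((48*(980 + 48))))) = 266487/((363149/((48*1028)))) = 266487/((363149/49344)) = 266487/((363149*(1/49344))) = 266487/(363149/49344) = 266487*(49344/363149) = 13149534528/363149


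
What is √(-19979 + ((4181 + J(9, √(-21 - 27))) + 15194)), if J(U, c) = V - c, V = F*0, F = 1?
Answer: 2*√(-151 - I*√3) ≈ 0.14095 - 24.577*I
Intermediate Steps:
V = 0 (V = 1*0 = 0)
J(U, c) = -c (J(U, c) = 0 - c = -c)
√(-19979 + ((4181 + J(9, √(-21 - 27))) + 15194)) = √(-19979 + ((4181 - √(-21 - 27)) + 15194)) = √(-19979 + ((4181 - √(-48)) + 15194)) = √(-19979 + ((4181 - 4*I*√3) + 15194)) = √(-19979 + (19375 - 4*I*√3)) = √(-604 - 4*I*√3)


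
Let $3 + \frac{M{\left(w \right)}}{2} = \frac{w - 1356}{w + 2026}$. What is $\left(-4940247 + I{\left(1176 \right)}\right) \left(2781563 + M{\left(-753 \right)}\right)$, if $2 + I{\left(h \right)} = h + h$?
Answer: $- \frac{920246715484009}{67} \approx -1.3735 \cdot 10^{13}$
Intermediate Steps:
$I{\left(h \right)} = -2 + 2 h$ ($I{\left(h \right)} = -2 + \left(h + h\right) = -2 + 2 h$)
$M{\left(w \right)} = -6 + \frac{2 \left(-1356 + w\right)}{2026 + w}$ ($M{\left(w \right)} = -6 + 2 \frac{w - 1356}{w + 2026} = -6 + 2 \frac{-1356 + w}{2026 + w} = -6 + \frac{2 \left(-1356 + w\right)}{2026 + w}$)
$\left(-4940247 + I{\left(1176 \right)}\right) \left(2781563 + M{\left(-753 \right)}\right) = \left(-4940247 + \left(-2 + 2 \cdot 1176\right)\right) \left(2781563 + \frac{4 \left(-3717 - -753\right)}{2026 - 753}\right) = \left(-4940247 + \left(-2 + 2352\right)\right) \left(2781563 + \frac{4 \left(-3717 + 753\right)}{1273}\right) = \left(-4940247 + 2350\right) \left(2781563 + 4 \cdot \frac{1}{1273} \left(-2964\right)\right) = - 4937897 \left(2781563 - \frac{624}{67}\right) = \left(-4937897\right) \frac{186364097}{67} = - \frac{920246715484009}{67}$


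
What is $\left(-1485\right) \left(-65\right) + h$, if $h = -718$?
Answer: $95807$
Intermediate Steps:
$\left(-1485\right) \left(-65\right) + h = \left(-1485\right) \left(-65\right) - 718 = 96525 - 718 = 95807$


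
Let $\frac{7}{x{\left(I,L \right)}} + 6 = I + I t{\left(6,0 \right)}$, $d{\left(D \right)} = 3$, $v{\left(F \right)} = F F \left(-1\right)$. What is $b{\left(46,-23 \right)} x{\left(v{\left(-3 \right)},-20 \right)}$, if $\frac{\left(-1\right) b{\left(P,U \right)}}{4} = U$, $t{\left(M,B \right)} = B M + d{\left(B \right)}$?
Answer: $- \frac{46}{3} \approx -15.333$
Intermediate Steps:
$v{\left(F \right)} = - F^{2}$ ($v{\left(F \right)} = F^{2} \left(-1\right) = - F^{2}$)
$t{\left(M,B \right)} = 3 + B M$ ($t{\left(M,B \right)} = B M + 3 = 3 + B M$)
$b{\left(P,U \right)} = - 4 U$
$x{\left(I,L \right)} = \frac{7}{-6 + 4 I}$ ($x{\left(I,L \right)} = \frac{7}{-6 + \left(I + I \left(3 + 0 \cdot 6\right)\right)} = \frac{7}{-6 + \left(I + I \left(3 + 0\right)\right)} = \frac{7}{-6 + \left(I + I 3\right)} = \frac{7}{-6 + \left(I + 3 I\right)} = \frac{7}{-6 + 4 I}$)
$b{\left(46,-23 \right)} x{\left(v{\left(-3 \right)},-20 \right)} = \left(-4\right) \left(-23\right) \frac{7}{2 \left(-3 + 2 \left(- \left(-3\right)^{2}\right)\right)} = 92 \frac{7}{2 \left(-3 + 2 \left(\left(-1\right) 9\right)\right)} = 92 \frac{7}{2 \left(-3 + 2 \left(-9\right)\right)} = 92 \frac{7}{2 \left(-3 - 18\right)} = 92 \frac{7}{2 \left(-21\right)} = 92 \cdot \frac{7}{2} \left(- \frac{1}{21}\right) = 92 \left(- \frac{1}{6}\right) = - \frac{46}{3}$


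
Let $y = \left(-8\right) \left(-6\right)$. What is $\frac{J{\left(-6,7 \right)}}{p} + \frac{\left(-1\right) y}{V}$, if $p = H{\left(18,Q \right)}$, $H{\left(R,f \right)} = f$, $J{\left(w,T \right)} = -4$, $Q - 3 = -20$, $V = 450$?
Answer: $\frac{164}{1275} \approx 0.12863$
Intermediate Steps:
$Q = -17$ ($Q = 3 - 20 = -17$)
$p = -17$
$y = 48$
$\frac{J{\left(-6,7 \right)}}{p} + \frac{\left(-1\right) y}{V} = - \frac{4}{-17} + \frac{\left(-1\right) 48}{450} = \left(-4\right) \left(- \frac{1}{17}\right) - \frac{8}{75} = \frac{4}{17} - \frac{8}{75} = \frac{164}{1275}$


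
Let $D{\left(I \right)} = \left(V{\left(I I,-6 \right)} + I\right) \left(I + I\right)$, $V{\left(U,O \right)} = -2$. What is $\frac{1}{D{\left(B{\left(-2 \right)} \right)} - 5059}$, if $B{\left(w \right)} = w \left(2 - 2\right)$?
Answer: $- \frac{1}{5059} \approx -0.00019767$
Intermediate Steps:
$B{\left(w \right)} = 0$ ($B{\left(w \right)} = w 0 = 0$)
$D{\left(I \right)} = 2 I \left(-2 + I\right)$ ($D{\left(I \right)} = \left(-2 + I\right) \left(I + I\right) = \left(-2 + I\right) 2 I = 2 I \left(-2 + I\right)$)
$\frac{1}{D{\left(B{\left(-2 \right)} \right)} - 5059} = \frac{1}{2 \cdot 0 \left(-2 + 0\right) - 5059} = \frac{1}{2 \cdot 0 \left(-2\right) - 5059} = \frac{1}{0 - 5059} = \frac{1}{-5059} = - \frac{1}{5059}$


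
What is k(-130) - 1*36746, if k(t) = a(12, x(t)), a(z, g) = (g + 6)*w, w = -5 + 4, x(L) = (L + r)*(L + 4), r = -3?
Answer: -53510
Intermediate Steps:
x(L) = (-3 + L)*(4 + L) (x(L) = (L - 3)*(L + 4) = (-3 + L)*(4 + L))
w = -1
a(z, g) = -6 - g (a(z, g) = (g + 6)*(-1) = (6 + g)*(-1) = -6 - g)
k(t) = 6 - t - t**2 (k(t) = -6 - (-12 + t + t**2) = -6 + (12 - t - t**2) = 6 - t - t**2)
k(-130) - 1*36746 = (6 - 1*(-130) - 1*(-130)**2) - 1*36746 = (6 + 130 - 1*16900) - 36746 = (6 + 130 - 16900) - 36746 = -16764 - 36746 = -53510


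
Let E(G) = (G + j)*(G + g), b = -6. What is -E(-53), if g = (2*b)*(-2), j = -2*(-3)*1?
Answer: -1363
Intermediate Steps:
j = 6 (j = 6*1 = 6)
g = 24 (g = (2*(-6))*(-2) = -12*(-2) = 24)
E(G) = (6 + G)*(24 + G) (E(G) = (G + 6)*(G + 24) = (6 + G)*(24 + G))
-E(-53) = -(144 + (-53)**2 + 30*(-53)) = -(144 + 2809 - 1590) = -1*1363 = -1363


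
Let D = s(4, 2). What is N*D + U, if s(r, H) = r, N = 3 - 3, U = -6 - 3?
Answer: -9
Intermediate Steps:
U = -9
N = 0
D = 4
N*D + U = 0*4 - 9 = 0 - 9 = -9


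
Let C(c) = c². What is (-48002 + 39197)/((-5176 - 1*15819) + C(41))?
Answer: 2935/6438 ≈ 0.45589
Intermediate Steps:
(-48002 + 39197)/((-5176 - 1*15819) + C(41)) = (-48002 + 39197)/((-5176 - 1*15819) + 41²) = -8805/((-5176 - 15819) + 1681) = -8805/(-20995 + 1681) = -8805/(-19314) = -8805*(-1/19314) = 2935/6438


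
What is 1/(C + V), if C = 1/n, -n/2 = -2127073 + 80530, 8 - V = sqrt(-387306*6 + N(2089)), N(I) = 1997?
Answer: 134026828120254/38899660598709671965 + 16753353003396*I*sqrt(2321839)/38899660598709671965 ≈ 3.4454e-6 + 0.00065625*I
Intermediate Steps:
V = 8 - I*sqrt(2321839) (V = 8 - sqrt(-387306*6 + 1997) = 8 - sqrt(-2323836 + 1997) = 8 - sqrt(-2321839) = 8 - I*sqrt(2321839) ≈ 8.0 - 1523.8*I)
n = 4093086 (n = -2*(-2127073 + 80530) = -2*(-2046543) = 4093086)
C = 1/4093086 ≈ 2.4431e-7
1/(C + V) = 1/(1/4093086 + (8 - I*sqrt(2321839))) = 1/(32744689/4093086 - I*sqrt(2321839))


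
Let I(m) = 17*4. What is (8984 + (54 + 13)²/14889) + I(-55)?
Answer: 134779717/14889 ≈ 9052.3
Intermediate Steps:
I(m) = 68
(8984 + (54 + 13)²/14889) + I(-55) = (8984 + (54 + 13)²/14889) + 68 = (8984 + 67²*(1/14889)) + 68 = (8984 + 4489*(1/14889)) + 68 = (8984 + 4489/14889) + 68 = 133767265/14889 + 68 = 134779717/14889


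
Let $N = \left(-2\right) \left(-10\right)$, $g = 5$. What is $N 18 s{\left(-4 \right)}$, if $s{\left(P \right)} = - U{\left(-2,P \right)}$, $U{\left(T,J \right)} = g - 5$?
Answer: $0$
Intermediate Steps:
$N = 20$
$U{\left(T,J \right)} = 0$ ($U{\left(T,J \right)} = 5 - 5 = 0$)
$s{\left(P \right)} = 0$ ($s{\left(P \right)} = \left(-1\right) 0 = 0$)
$N 18 s{\left(-4 \right)} = 20 \cdot 18 \cdot 0 = 360 \cdot 0 = 0$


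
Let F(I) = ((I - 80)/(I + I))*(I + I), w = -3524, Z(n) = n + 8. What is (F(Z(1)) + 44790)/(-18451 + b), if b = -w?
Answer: -44719/14927 ≈ -2.9958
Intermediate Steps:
Z(n) = 8 + n
F(I) = -80 + I (F(I) = ((-80 + I)/((2*I)))*(2*I) = ((-80 + I)*(1/(2*I)))*(2*I) = ((-80 + I)/(2*I))*(2*I) = -80 + I)
b = 3524 (b = -1*(-3524) = 3524)
(F(Z(1)) + 44790)/(-18451 + b) = ((-80 + (8 + 1)) + 44790)/(-18451 + 3524) = ((-80 + 9) + 44790)/(-14927) = (-71 + 44790)*(-1/14927) = 44719*(-1/14927) = -44719/14927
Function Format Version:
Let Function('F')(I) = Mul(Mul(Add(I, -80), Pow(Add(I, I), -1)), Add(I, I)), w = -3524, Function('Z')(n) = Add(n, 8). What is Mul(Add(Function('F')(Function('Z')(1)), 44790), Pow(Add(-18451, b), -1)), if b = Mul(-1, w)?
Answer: Rational(-44719, 14927) ≈ -2.9958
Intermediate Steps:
Function('Z')(n) = Add(8, n)
Function('F')(I) = Add(-80, I) (Function('F')(I) = Mul(Mul(Add(-80, I), Pow(Mul(2, I), -1)), Mul(2, I)) = Mul(Mul(Add(-80, I), Mul(Rational(1, 2), Pow(I, -1))), Mul(2, I)) = Mul(Mul(Rational(1, 2), Pow(I, -1), Add(-80, I)), Mul(2, I)) = Add(-80, I))
b = 3524 (b = Mul(-1, -3524) = 3524)
Mul(Add(Function('F')(Function('Z')(1)), 44790), Pow(Add(-18451, b), -1)) = Mul(Add(Add(-80, Add(8, 1)), 44790), Pow(Add(-18451, 3524), -1)) = Mul(Add(Add(-80, 9), 44790), Pow(-14927, -1)) = Mul(Add(-71, 44790), Rational(-1, 14927)) = Mul(44719, Rational(-1, 14927)) = Rational(-44719, 14927)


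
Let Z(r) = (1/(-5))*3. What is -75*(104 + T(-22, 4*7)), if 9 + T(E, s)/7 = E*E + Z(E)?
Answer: -256860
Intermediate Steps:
Z(r) = -3/5 (Z(r) = (1*(-1/5))*3 = -1/5*3 = -3/5)
T(E, s) = -336/5 + 7*E**2 (T(E, s) = -63 + 7*(E*E - 3/5) = -63 + 7*(E**2 - 3/5) = -63 + 7*(-3/5 + E**2) = -63 + (-21/5 + 7*E**2) = -336/5 + 7*E**2)
-75*(104 + T(-22, 4*7)) = -75*(104 + (-336/5 + 7*(-22)**2)) = -75*(104 + (-336/5 + 7*484)) = -75*(104 + (-336/5 + 3388)) = -75*(104 + 16604/5) = -75*17124/5 = -256860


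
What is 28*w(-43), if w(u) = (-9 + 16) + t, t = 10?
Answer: 476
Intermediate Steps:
w(u) = 17 (w(u) = (-9 + 16) + 10 = 7 + 10 = 17)
28*w(-43) = 28*17 = 476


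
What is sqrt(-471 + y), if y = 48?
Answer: 3*I*sqrt(47) ≈ 20.567*I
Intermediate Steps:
sqrt(-471 + y) = sqrt(-471 + 48) = sqrt(-423) = 3*I*sqrt(47)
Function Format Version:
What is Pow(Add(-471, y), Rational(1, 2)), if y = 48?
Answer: Mul(3, I, Pow(47, Rational(1, 2))) ≈ Mul(20.567, I)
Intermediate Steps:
Pow(Add(-471, y), Rational(1, 2)) = Pow(Add(-471, 48), Rational(1, 2)) = Pow(-423, Rational(1, 2)) = Mul(3, I, Pow(47, Rational(1, 2)))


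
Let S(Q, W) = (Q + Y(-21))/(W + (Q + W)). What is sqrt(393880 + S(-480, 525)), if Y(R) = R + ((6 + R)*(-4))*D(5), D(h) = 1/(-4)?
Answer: sqrt(3554758830)/95 ≈ 627.60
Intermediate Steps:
D(h) = -1/4
Y(R) = 6 + 2*R (Y(R) = R + ((6 + R)*(-4))*(-1/4) = R + (-24 - 4*R)*(-1/4) = R + (6 + R) = 6 + 2*R)
S(Q, W) = (-36 + Q)/(Q + 2*W) (S(Q, W) = (Q + (6 + 2*(-21)))/(W + (Q + W)) = (Q + (6 - 42))/(Q + 2*W) = (Q - 36)/(Q + 2*W) = (-36 + Q)/(Q + 2*W))
sqrt(393880 + S(-480, 525)) = sqrt(393880 + (-36 - 480)/(-480 + 2*525)) = sqrt(393880 - 516/(-480 + 1050)) = sqrt(393880 - 516/570) = sqrt(393880 + (1/570)*(-516)) = sqrt(393880 - 86/95) = sqrt(37418514/95) = sqrt(3554758830)/95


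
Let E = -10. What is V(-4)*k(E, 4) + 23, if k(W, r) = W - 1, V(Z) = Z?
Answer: 67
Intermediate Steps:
k(W, r) = -1 + W
V(-4)*k(E, 4) + 23 = -4*(-1 - 10) + 23 = -4*(-11) + 23 = 44 + 23 = 67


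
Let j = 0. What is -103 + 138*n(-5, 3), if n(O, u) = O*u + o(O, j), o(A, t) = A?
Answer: -2863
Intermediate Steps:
n(O, u) = O + O*u (n(O, u) = O*u + O = O + O*u)
-103 + 138*n(-5, 3) = -103 + 138*(-5*(1 + 3)) = -103 + 138*(-5*4) = -103 + 138*(-20) = -103 - 2760 = -2863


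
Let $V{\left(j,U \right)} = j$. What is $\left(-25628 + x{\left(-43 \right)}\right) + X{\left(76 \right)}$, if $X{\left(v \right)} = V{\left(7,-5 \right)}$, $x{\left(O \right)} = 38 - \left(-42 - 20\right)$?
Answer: $-25521$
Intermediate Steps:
$x{\left(O \right)} = 100$ ($x{\left(O \right)} = 38 - -62 = 38 + 62 = 100$)
$X{\left(v \right)} = 7$
$\left(-25628 + x{\left(-43 \right)}\right) + X{\left(76 \right)} = \left(-25628 + 100\right) + 7 = -25528 + 7 = -25521$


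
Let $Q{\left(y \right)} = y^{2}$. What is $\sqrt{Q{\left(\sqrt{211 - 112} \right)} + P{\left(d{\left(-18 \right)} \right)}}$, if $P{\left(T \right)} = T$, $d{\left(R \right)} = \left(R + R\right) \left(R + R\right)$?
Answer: $3 \sqrt{155} \approx 37.35$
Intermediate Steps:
$d{\left(R \right)} = 4 R^{2}$ ($d{\left(R \right)} = 2 R 2 R = 4 R^{2}$)
$\sqrt{Q{\left(\sqrt{211 - 112} \right)} + P{\left(d{\left(-18 \right)} \right)}} = \sqrt{\left(\sqrt{211 - 112}\right)^{2} + 4 \left(-18\right)^{2}} = \sqrt{\left(\sqrt{99}\right)^{2} + 4 \cdot 324} = \sqrt{\left(3 \sqrt{11}\right)^{2} + 1296} = \sqrt{99 + 1296} = \sqrt{1395} = 3 \sqrt{155}$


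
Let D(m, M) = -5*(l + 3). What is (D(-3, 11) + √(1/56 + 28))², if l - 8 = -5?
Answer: (840 - √21966)²/784 ≈ 610.43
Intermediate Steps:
l = 3 (l = 8 - 5 = 3)
D(m, M) = -30 (D(m, M) = -5*(3 + 3) = -5*6 = -30)
(D(-3, 11) + √(1/56 + 28))² = (-30 + √(1/56 + 28))² = (-30 + √(1569/56))² = (-30 + √21966/28)²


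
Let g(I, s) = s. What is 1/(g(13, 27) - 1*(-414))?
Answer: 1/441 ≈ 0.0022676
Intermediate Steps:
1/(g(13, 27) - 1*(-414)) = 1/(27 - 1*(-414)) = 1/(27 + 414) = 1/441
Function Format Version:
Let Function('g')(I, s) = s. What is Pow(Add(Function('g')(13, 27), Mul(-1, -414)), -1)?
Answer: Rational(1, 441) ≈ 0.0022676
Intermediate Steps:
Pow(Add(Function('g')(13, 27), Mul(-1, -414)), -1) = Pow(Add(27, Mul(-1, -414)), -1) = Pow(Add(27, 414), -1) = Pow(441, -1) = Rational(1, 441)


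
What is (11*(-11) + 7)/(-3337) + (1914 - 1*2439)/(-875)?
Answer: 10581/16685 ≈ 0.63416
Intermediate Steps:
(11*(-11) + 7)/(-3337) + (1914 - 1*2439)/(-875) = (-121 + 7)*(-1/3337) + (1914 - 2439)*(-1/875) = -114*(-1/3337) - 525*(-1/875) = 114/3337 + ⅗ = 10581/16685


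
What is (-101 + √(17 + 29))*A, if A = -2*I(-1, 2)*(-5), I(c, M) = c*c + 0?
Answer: -1010 + 10*√46 ≈ -942.18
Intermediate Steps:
I(c, M) = c² (I(c, M) = c² + 0 = c²)
A = 10 (A = -2*(-1)²*(-5) = -2*1*(-5) = -2*(-5) = 10)
(-101 + √(17 + 29))*A = (-101 + √(17 + 29))*10 = (-101 + √46)*10 = -1010 + 10*√46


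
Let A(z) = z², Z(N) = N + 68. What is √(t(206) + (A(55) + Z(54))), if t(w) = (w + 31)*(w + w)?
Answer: 3*√11199 ≈ 317.48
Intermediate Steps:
t(w) = 2*w*(31 + w) (t(w) = (31 + w)*(2*w) = 2*w*(31 + w))
Z(N) = 68 + N
√(t(206) + (A(55) + Z(54))) = √(2*206*(31 + 206) + (55² + (68 + 54))) = √(2*206*237 + (3025 + 122)) = √(97644 + 3147) = √100791 = 3*√11199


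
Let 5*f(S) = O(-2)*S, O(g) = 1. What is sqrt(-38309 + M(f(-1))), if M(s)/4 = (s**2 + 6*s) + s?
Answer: 3*I*sqrt(106429)/5 ≈ 195.74*I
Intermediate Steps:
f(S) = S/5 (f(S) = (1*S)/5 = S/5)
M(s) = 4*s**2 + 28*s (M(s) = 4*((s**2 + 6*s) + s) = 4*(s**2 + 7*s) = 4*s**2 + 28*s)
sqrt(-38309 + M(f(-1))) = sqrt(-38309 + 4*((1/5)*(-1))*(7 + (1/5)*(-1))) = sqrt(-38309 + 4*(-1/5)*(7 - 1/5)) = sqrt(-38309 + 4*(-1/5)*(34/5)) = sqrt(-38309 - 136/25) = sqrt(-957861/25) = 3*I*sqrt(106429)/5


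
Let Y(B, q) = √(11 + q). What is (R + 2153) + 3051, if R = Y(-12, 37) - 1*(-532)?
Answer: 5736 + 4*√3 ≈ 5742.9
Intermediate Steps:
R = 532 + 4*√3 (R = √(11 + 37) - 1*(-532) = √48 + 532 = 4*√3 + 532 = 532 + 4*√3 ≈ 538.93)
(R + 2153) + 3051 = ((532 + 4*√3) + 2153) + 3051 = (2685 + 4*√3) + 3051 = 5736 + 4*√3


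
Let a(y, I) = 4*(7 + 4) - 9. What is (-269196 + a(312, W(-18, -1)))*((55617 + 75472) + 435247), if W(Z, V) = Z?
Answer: -152435564096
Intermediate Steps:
a(y, I) = 35 (a(y, I) = 4*11 - 9 = 44 - 9 = 35)
(-269196 + a(312, W(-18, -1)))*((55617 + 75472) + 435247) = (-269196 + 35)*((55617 + 75472) + 435247) = -269161*(131089 + 435247) = -269161*566336 = -152435564096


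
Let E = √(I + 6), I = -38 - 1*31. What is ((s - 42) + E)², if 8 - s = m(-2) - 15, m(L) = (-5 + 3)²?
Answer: 466 - 138*I*√7 ≈ 466.0 - 365.11*I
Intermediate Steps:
m(L) = 4 (m(L) = (-2)² = 4)
I = -69 (I = -38 - 31 = -69)
s = 19 (s = 8 - (4 - 15) = 8 - 1*(-11) = 8 + 11 = 19)
E = 3*I*√7 (E = √(-69 + 6) = √(-63) = 3*I*√7 ≈ 7.9373*I)
((s - 42) + E)² = ((19 - 42) + 3*I*√7)² = (-23 + 3*I*√7)²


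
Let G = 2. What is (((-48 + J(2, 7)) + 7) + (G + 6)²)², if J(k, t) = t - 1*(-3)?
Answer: 1089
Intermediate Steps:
J(k, t) = 3 + t (J(k, t) = t + 3 = 3 + t)
(((-48 + J(2, 7)) + 7) + (G + 6)²)² = (((-48 + (3 + 7)) + 7) + (2 + 6)²)² = (((-48 + 10) + 7) + 8²)² = ((-38 + 7) + 64)² = (-31 + 64)² = 33² = 1089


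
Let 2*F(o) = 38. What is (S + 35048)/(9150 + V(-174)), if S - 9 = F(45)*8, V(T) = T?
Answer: 35209/8976 ≈ 3.9226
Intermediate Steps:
F(o) = 19 (F(o) = (½)*38 = 19)
S = 161 (S = 9 + 19*8 = 9 + 152 = 161)
(S + 35048)/(9150 + V(-174)) = (161 + 35048)/(9150 - 174) = 35209/8976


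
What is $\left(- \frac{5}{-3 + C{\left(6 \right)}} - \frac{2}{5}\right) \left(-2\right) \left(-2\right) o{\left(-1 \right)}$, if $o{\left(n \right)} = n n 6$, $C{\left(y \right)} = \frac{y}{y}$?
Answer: $\frac{252}{5} \approx 50.4$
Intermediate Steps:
$C{\left(y \right)} = 1$
$o{\left(n \right)} = 6 n^{2}$ ($o{\left(n \right)} = n^{2} \cdot 6 = 6 n^{2}$)
$\left(- \frac{5}{-3 + C{\left(6 \right)}} - \frac{2}{5}\right) \left(-2\right) \left(-2\right) o{\left(-1 \right)} = \left(- \frac{5}{-3 + 1} - \frac{2}{5}\right) \left(-2\right) \left(-2\right) 6 \left(-1\right)^{2} = \left(- \frac{5}{-2} - \frac{2}{5}\right) \left(-2\right) \left(-2\right) 6 \cdot 1 = \left(\left(-5\right) \left(- \frac{1}{2}\right) - \frac{2}{5}\right) \left(-2\right) \left(-2\right) 6 = \left(\frac{5}{2} - \frac{2}{5}\right) \left(-2\right) \left(-2\right) 6 = \frac{21}{10} \left(-2\right) \left(-2\right) 6 = \left(- \frac{21}{5}\right) \left(-2\right) 6 = \frac{42}{5} \cdot 6 = \frac{252}{5}$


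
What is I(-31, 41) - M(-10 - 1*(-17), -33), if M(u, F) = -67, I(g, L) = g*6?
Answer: -119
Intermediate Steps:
I(g, L) = 6*g
I(-31, 41) - M(-10 - 1*(-17), -33) = 6*(-31) - 1*(-67) = -186 + 67 = -119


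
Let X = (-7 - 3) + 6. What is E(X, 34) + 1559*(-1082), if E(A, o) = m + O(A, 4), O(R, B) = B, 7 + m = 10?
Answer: -1686831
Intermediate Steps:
m = 3 (m = -7 + 10 = 3)
X = -4 (X = -10 + 6 = -4)
E(A, o) = 7 (E(A, o) = 3 + 4 = 7)
E(X, 34) + 1559*(-1082) = 7 + 1559*(-1082) = 7 - 1686838 = -1686831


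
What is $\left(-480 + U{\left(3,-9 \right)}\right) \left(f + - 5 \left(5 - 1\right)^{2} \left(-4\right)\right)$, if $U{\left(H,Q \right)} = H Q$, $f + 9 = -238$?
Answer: $-37011$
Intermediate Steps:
$f = -247$ ($f = -9 - 238 = -247$)
$\left(-480 + U{\left(3,-9 \right)}\right) \left(f + - 5 \left(5 - 1\right)^{2} \left(-4\right)\right) = \left(-480 + 3 \left(-9\right)\right) \left(-247 + - 5 \left(5 - 1\right)^{2} \left(-4\right)\right) = \left(-480 - 27\right) \left(-247 + - 5 \cdot 4^{2} \left(-4\right)\right) = - 507 \left(-247 + \left(-5\right) 16 \left(-4\right)\right) = - 507 \left(-247 - -320\right) = - 507 \left(-247 + 320\right) = \left(-507\right) 73 = -37011$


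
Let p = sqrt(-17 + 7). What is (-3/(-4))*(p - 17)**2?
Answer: 837/4 - 51*I*sqrt(10)/2 ≈ 209.25 - 80.638*I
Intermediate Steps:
p = I*sqrt(10) (p = sqrt(-10) = I*sqrt(10) ≈ 3.1623*I)
(-3/(-4))*(p - 17)**2 = (-3/(-4))*(I*sqrt(10) - 17)**2 = (-3*(-1/4))*(-17 + I*sqrt(10))**2 = 3*(-17 + I*sqrt(10))**2/4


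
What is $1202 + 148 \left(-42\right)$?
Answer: $-5014$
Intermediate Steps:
$1202 + 148 \left(-42\right) = 1202 - 6216 = -5014$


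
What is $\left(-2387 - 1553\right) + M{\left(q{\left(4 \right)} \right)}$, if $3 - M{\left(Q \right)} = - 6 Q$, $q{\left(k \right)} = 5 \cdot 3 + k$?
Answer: $-3823$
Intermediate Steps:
$q{\left(k \right)} = 15 + k$
$M{\left(Q \right)} = 3 + 6 Q$ ($M{\left(Q \right)} = 3 - - 6 Q = 3 + 6 Q$)
$\left(-2387 - 1553\right) + M{\left(q{\left(4 \right)} \right)} = \left(-2387 - 1553\right) + \left(3 + 6 \left(15 + 4\right)\right) = -3940 + \left(3 + 6 \cdot 19\right) = -3940 + \left(3 + 114\right) = -3940 + 117 = -3823$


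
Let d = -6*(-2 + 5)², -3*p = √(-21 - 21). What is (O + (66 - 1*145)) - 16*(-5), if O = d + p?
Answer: -53 - I*√42/3 ≈ -53.0 - 2.1602*I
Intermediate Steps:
p = -I*√42/3 (p = -√(-21 - 21)/3 = -I*√42/3 ≈ -2.1602*I)
d = -54 (d = -6*3² = -6*9 = -54)
O = -54 - I*√42/3 ≈ -54.0 - 2.1602*I
(O + (66 - 1*145)) - 16*(-5) = ((-54 - I*√42/3) + (66 - 1*145)) - 16*(-5) = ((-54 - I*√42/3) + (66 - 145)) + 80 = ((-54 - I*√42/3) - 79) + 80 = (-133 - I*√42/3) + 80 = -53 - I*√42/3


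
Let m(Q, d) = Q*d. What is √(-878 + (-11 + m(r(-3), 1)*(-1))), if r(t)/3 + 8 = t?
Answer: 2*I*√214 ≈ 29.257*I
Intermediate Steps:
r(t) = -24 + 3*t
√(-878 + (-11 + m(r(-3), 1)*(-1))) = √(-878 + (-11 + ((-24 + 3*(-3))*1)*(-1))) = √(-878 + (-11 + ((-24 - 9)*1)*(-1))) = √(-878 + (-11 - 33*1*(-1))) = √(-878 + (-11 - 33*(-1))) = √(-878 + (-11 + 33)) = √(-878 + 22) = √(-856) = 2*I*√214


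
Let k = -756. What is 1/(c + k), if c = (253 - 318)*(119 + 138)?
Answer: -1/17461 ≈ -5.7271e-5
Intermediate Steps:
c = -16705 (c = -65*257 = -16705)
1/(c + k) = 1/(-16705 - 756) = 1/(-17461) = -1/17461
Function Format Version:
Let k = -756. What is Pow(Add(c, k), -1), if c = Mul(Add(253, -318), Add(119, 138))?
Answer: Rational(-1, 17461) ≈ -5.7271e-5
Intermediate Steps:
c = -16705 (c = Mul(-65, 257) = -16705)
Pow(Add(c, k), -1) = Pow(Add(-16705, -756), -1) = Pow(-17461, -1) = Rational(-1, 17461)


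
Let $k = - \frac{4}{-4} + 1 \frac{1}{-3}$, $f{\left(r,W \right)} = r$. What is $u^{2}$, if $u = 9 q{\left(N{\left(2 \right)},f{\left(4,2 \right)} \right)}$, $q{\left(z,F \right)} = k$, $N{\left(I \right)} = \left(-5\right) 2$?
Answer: $36$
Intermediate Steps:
$N{\left(I \right)} = -10$
$k = \frac{2}{3}$ ($k = \left(-4\right) \left(- \frac{1}{4}\right) + 1 \left(- \frac{1}{3}\right) = 1 - \frac{1}{3} = \frac{2}{3} \approx 0.66667$)
$q{\left(z,F \right)} = \frac{2}{3}$
$u = 6$ ($u = 9 \cdot \frac{2}{3} = 6$)
$u^{2} = 6^{2} = 36$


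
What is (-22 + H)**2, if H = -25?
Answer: 2209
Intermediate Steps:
(-22 + H)**2 = (-22 - 25)**2 = (-47)**2 = 2209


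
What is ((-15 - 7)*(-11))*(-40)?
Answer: -9680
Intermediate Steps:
((-15 - 7)*(-11))*(-40) = -22*(-11)*(-40) = 242*(-40) = -9680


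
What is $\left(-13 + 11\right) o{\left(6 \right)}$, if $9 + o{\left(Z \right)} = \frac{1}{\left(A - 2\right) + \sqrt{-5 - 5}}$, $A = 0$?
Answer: $\frac{128}{7} + \frac{i \sqrt{10}}{7} \approx 18.286 + 0.45175 i$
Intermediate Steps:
$o{\left(Z \right)} = -9 + \frac{1}{-2 + i \sqrt{10}}$ ($o{\left(Z \right)} = -9 + \frac{1}{\left(0 - 2\right) + \sqrt{-5 - 5}} = -9 + \frac{1}{-2 + \sqrt{-10}} = -9 + \frac{1}{-2 + i \sqrt{10}}$)
$\left(-13 + 11\right) o{\left(6 \right)} = \left(-13 + 11\right) \left(- \frac{64}{7} - \frac{i \sqrt{10}}{14}\right) = - 2 \left(- \frac{64}{7} - \frac{i \sqrt{10}}{14}\right) = \frac{128}{7} + \frac{i \sqrt{10}}{7}$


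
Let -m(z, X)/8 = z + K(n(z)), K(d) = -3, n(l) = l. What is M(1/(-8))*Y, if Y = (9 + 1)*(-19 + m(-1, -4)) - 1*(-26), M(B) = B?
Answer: -39/2 ≈ -19.500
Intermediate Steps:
m(z, X) = 24 - 8*z (m(z, X) = -8*(z - 3) = -8*(-3 + z) = 24 - 8*z)
Y = 156 (Y = (9 + 1)*(-19 + (24 - 8*(-1))) - 1*(-26) = 10*(-19 + (24 + 8)) + 26 = 10*(-19 + 32) + 26 = 10*13 + 26 = 130 + 26 = 156)
M(1/(-8))*Y = 156/(-8) = -⅛*156 = -39/2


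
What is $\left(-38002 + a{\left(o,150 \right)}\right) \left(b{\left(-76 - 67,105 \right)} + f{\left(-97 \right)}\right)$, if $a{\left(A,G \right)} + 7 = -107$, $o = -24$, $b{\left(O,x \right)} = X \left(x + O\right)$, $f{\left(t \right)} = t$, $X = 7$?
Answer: $13836108$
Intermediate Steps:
$b{\left(O,x \right)} = 7 O + 7 x$ ($b{\left(O,x \right)} = 7 \left(x + O\right) = 7 \left(O + x\right) = 7 O + 7 x$)
$a{\left(A,G \right)} = -114$ ($a{\left(A,G \right)} = -7 - 107 = -114$)
$\left(-38002 + a{\left(o,150 \right)}\right) \left(b{\left(-76 - 67,105 \right)} + f{\left(-97 \right)}\right) = \left(-38002 - 114\right) \left(\left(7 \left(-76 - 67\right) + 7 \cdot 105\right) - 97\right) = - 38116 \left(\left(7 \left(-76 - 67\right) + 735\right) - 97\right) = - 38116 \left(\left(7 \left(-143\right) + 735\right) - 97\right) = - 38116 \left(\left(-1001 + 735\right) - 97\right) = - 38116 \left(-266 - 97\right) = \left(-38116\right) \left(-363\right) = 13836108$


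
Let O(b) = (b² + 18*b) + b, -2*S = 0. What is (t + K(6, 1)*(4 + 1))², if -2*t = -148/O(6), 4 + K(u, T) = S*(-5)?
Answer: 2140369/5625 ≈ 380.51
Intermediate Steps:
S = 0 (S = -½*0 = 0)
K(u, T) = -4 (K(u, T) = -4 + 0*(-5) = -4 + 0 = -4)
O(b) = b² + 19*b
t = 37/75 (t = -(-74)/(6*(19 + 6)) = -(-74)/(6*25) = -(-74)/150 = -½*(-74/75) = 37/75 ≈ 0.49333)
(t + K(6, 1)*(4 + 1))² = (37/75 - 4*(4 + 1))² = (37/75 - 4*5)² = (37/75 - 20)² = (-1463/75)² = 2140369/5625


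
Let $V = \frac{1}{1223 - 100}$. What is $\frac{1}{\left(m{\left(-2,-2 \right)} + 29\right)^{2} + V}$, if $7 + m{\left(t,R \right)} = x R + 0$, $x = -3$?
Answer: $\frac{1123}{880433} \approx 0.0012755$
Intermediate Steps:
$m{\left(t,R \right)} = -7 - 3 R$ ($m{\left(t,R \right)} = -7 + \left(- 3 R + 0\right) = -7 - 3 R$)
$V = \frac{1}{1123} \approx 0.00089047$
$\frac{1}{\left(m{\left(-2,-2 \right)} + 29\right)^{2} + V} = \frac{1}{\left(\left(-7 - -6\right) + 29\right)^{2} + \frac{1}{1123}} = \frac{1}{\left(\left(-7 + 6\right) + 29\right)^{2} + \frac{1}{1123}} = \frac{1}{\left(-1 + 29\right)^{2} + \frac{1}{1123}} = \frac{1}{28^{2} + \frac{1}{1123}} = \frac{1}{784 + \frac{1}{1123}} = \frac{1}{\frac{880433}{1123}} = \frac{1123}{880433}$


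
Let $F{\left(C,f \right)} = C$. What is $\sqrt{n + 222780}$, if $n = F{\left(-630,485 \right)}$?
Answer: $5 \sqrt{8886} \approx 471.33$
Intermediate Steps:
$n = -630$
$\sqrt{n + 222780} = \sqrt{-630 + 222780} = \sqrt{222150} = 5 \sqrt{8886}$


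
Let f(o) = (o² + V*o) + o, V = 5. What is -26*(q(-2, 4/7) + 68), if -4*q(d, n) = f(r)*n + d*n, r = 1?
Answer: -12246/7 ≈ -1749.4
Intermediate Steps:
f(o) = o² + 6*o (f(o) = (o² + 5*o) + o = o² + 6*o)
q(d, n) = -7*n/4 - d*n/4 (q(d, n) = -((1*(6 + 1))*n + d*n)/4 = -((1*7)*n + d*n)/4 = -(7*n + d*n)/4 = -7*n/4 - d*n/4)
-26*(q(-2, 4/7) + 68) = -26*(-4/7*(7 - 2)/4 + 68) = -26*(-¼*4*(⅐)*5 + 68) = -26*(-¼*4/7*5 + 68) = -26*(-5/7 + 68) = -26*471/7 = -12246/7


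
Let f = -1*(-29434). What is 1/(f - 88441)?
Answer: -1/59007 ≈ -1.6947e-5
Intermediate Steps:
f = 29434
1/(f - 88441) = 1/(29434 - 88441) = 1/(-59007) = -1/59007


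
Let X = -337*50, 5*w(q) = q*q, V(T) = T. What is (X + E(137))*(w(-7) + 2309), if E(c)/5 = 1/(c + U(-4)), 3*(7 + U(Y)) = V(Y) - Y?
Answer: -2539659903/65 ≈ -3.9072e+7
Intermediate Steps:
w(q) = q²/5 (w(q) = (q*q)/5 = q²/5)
U(Y) = -7 (U(Y) = -7 + (Y - Y)/3 = -7 + (⅓)*0 = -7 + 0 = -7)
X = -16850
E(c) = 5/(-7 + c) (E(c) = 5/(c - 7) = 5/(-7 + c))
(X + E(137))*(w(-7) + 2309) = (-16850 + 5/(-7 + 137))*((⅕)*(-7)² + 2309) = (-16850 + 5/130)*((⅕)*49 + 2309) = (-16850 + 5*(1/130))*(49/5 + 2309) = (-16850 + 1/26)*(11594/5) = -438099/26*11594/5 = -2539659903/65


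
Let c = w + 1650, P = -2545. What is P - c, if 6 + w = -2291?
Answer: -1898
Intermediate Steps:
w = -2297 (w = -6 - 2291 = -2297)
c = -647 (c = -2297 + 1650 = -647)
P - c = -2545 - 1*(-647) = -2545 + 647 = -1898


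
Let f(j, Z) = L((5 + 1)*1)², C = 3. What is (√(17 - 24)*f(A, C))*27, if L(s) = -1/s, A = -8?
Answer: 3*I*√7/4 ≈ 1.9843*I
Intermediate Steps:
f(j, Z) = 1/36 (f(j, Z) = (-1/((5 + 1)*1))² = (-1/(6*1))² = (-1/6)² = (-1*⅙)² = (-⅙)² = 1/36)
(√(17 - 24)*f(A, C))*27 = (√(17 - 24)*(1/36))*27 = (√(-7)*(1/36))*27 = ((I*√7)*(1/36))*27 = (I*√7/36)*27 = 3*I*√7/4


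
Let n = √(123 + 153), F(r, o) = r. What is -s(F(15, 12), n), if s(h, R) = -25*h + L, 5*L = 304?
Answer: 1571/5 ≈ 314.20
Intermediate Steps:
L = 304/5 (L = (⅕)*304 = 304/5 ≈ 60.800)
n = 2*√69 (n = √276 = 2*√69 ≈ 16.613)
s(h, R) = 304/5 - 25*h (s(h, R) = -25*h + 304/5 = 304/5 - 25*h)
-s(F(15, 12), n) = -(304/5 - 25*15) = -(304/5 - 375) = -1*(-1571/5) = 1571/5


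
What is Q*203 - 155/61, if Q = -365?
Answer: -4519950/61 ≈ -74098.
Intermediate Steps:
Q*203 - 155/61 = -365*203 - 155/61 = -74095 - 155*1/61 = -74095 - 155/61 = -4519950/61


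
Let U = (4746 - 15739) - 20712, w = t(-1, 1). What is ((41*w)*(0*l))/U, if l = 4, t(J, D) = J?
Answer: 0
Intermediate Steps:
w = -1
U = -31705 (U = -10993 - 20712 = -31705)
((41*w)*(0*l))/U = ((41*(-1))*(0*4))/(-31705) = -41*0*(-1/31705) = 0*(-1/31705) = 0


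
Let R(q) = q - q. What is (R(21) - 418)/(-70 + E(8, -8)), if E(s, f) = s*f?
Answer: 209/67 ≈ 3.1194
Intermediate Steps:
E(s, f) = f*s
R(q) = 0
(R(21) - 418)/(-70 + E(8, -8)) = (0 - 418)/(-70 - 8*8) = -418/(-70 - 64) = -418/(-134) = -418*(-1/134) = 209/67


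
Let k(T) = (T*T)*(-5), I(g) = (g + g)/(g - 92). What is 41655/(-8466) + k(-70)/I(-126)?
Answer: -538421465/25398 ≈ -21199.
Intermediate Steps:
I(g) = 2*g/(-92 + g) (I(g) = (2*g)/(-92 + g) = 2*g/(-92 + g))
k(T) = -5*T**2 (k(T) = T**2*(-5) = -5*T**2)
41655/(-8466) + k(-70)/I(-126) = 41655/(-8466) + (-5*(-70)**2)/((2*(-126)/(-92 - 126))) = 41655*(-1/8466) + (-5*4900)/((2*(-126)/(-218))) = -13885/2822 - 24500/(2*(-126)*(-1/218)) = -13885/2822 - 24500/126/109 = -13885/2822 - 24500*109/126 = -13885/2822 - 190750/9 = -538421465/25398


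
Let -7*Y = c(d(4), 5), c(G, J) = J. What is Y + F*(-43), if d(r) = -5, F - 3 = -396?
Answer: 118288/7 ≈ 16898.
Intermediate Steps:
F = -393 (F = 3 - 396 = -393)
Y = -5/7 (Y = -⅐*5 = -5/7 ≈ -0.71429)
Y + F*(-43) = -5/7 - 393*(-43) = -5/7 + 16899 = 118288/7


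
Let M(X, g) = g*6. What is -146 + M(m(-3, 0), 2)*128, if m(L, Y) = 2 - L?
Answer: 1390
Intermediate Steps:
M(X, g) = 6*g
-146 + M(m(-3, 0), 2)*128 = -146 + (6*2)*128 = -146 + 12*128 = -146 + 1536 = 1390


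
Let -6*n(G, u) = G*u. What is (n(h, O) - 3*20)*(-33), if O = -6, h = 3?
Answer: 1881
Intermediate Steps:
n(G, u) = -G*u/6
(n(h, O) - 3*20)*(-33) = (-1/6*3*(-6) - 3*20)*(-33) = (3 - 60)*(-33) = -57*(-33) = 1881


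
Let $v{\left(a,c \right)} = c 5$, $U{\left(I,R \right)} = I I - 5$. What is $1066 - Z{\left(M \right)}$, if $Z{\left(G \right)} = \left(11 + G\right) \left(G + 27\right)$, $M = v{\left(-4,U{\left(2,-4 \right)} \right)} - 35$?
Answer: $689$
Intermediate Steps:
$U{\left(I,R \right)} = -5 + I^{2}$ ($U{\left(I,R \right)} = I^{2} - 5 = -5 + I^{2}$)
$v{\left(a,c \right)} = 5 c$
$M = -40$ ($M = 5 \left(-5 + 2^{2}\right) - 35 = 5 \left(-5 + 4\right) - 35 = 5 \left(-1\right) - 35 = -5 - 35 = -40$)
$Z{\left(G \right)} = \left(11 + G\right) \left(27 + G\right)$
$1066 - Z{\left(M \right)} = 1066 - \left(297 + \left(-40\right)^{2} + 38 \left(-40\right)\right) = 1066 - \left(297 + 1600 - 1520\right) = 1066 - 377 = 689$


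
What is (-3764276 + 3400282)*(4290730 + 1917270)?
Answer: -2259674752000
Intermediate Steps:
(-3764276 + 3400282)*(4290730 + 1917270) = -363994*6208000 = -2259674752000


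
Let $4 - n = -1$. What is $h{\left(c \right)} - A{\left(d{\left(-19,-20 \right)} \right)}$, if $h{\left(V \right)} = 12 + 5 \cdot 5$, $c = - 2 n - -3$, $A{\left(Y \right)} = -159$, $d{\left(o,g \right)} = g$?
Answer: $196$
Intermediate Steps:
$n = 5$ ($n = 4 - -1 = 4 + 1 = 5$)
$c = -7$ ($c = \left(-2\right) 5 - -3 = -10 + 3 = -7$)
$h{\left(V \right)} = 37$ ($h{\left(V \right)} = 12 + 25 = 37$)
$h{\left(c \right)} - A{\left(d{\left(-19,-20 \right)} \right)} = 37 - -159 = 37 + 159 = 196$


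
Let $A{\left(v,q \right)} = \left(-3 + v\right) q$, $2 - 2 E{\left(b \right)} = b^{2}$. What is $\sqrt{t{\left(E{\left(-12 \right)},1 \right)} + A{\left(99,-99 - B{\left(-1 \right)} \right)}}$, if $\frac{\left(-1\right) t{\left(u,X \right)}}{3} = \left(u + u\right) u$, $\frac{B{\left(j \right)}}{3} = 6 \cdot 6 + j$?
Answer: $i \sqrt{49830} \approx 223.23 i$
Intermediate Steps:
$B{\left(j \right)} = 108 + 3 j$ ($B{\left(j \right)} = 3 \left(6 \cdot 6 + j\right) = 3 \left(36 + j\right) = 108 + 3 j$)
$E{\left(b \right)} = 1 - \frac{b^{2}}{2}$
$A{\left(v,q \right)} = q \left(-3 + v\right)$
$t{\left(u,X \right)} = - 6 u^{2}$ ($t{\left(u,X \right)} = - 3 \left(u + u\right) u = - 3 \cdot 2 u u = - 3 \cdot 2 u^{2} = - 6 u^{2}$)
$\sqrt{t{\left(E{\left(-12 \right)},1 \right)} + A{\left(99,-99 - B{\left(-1 \right)} \right)}} = \sqrt{- 6 \left(1 - \frac{\left(-12\right)^{2}}{2}\right)^{2} + \left(-99 - \left(108 + 3 \left(-1\right)\right)\right) \left(-3 + 99\right)} = \sqrt{- 6 \left(1 - 72\right)^{2} + \left(-99 - \left(108 - 3\right)\right) 96} = \sqrt{- 6 \left(1 - 72\right)^{2} + \left(-99 - 105\right) 96} = \sqrt{- 6 \left(-71\right)^{2} + \left(-99 - 105\right) 96} = \sqrt{\left(-6\right) 5041 - 19584} = \sqrt{-30246 - 19584} = \sqrt{-49830} = i \sqrt{49830}$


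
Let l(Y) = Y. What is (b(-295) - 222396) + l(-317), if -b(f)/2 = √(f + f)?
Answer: -222713 - 2*I*√590 ≈ -2.2271e+5 - 48.58*I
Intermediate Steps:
b(f) = -2*√2*√f (b(f) = -2*√(f + f) = -2*√2*√f)
(b(-295) - 222396) + l(-317) = (-2*√2*√(-295) - 222396) - 317 = (-2*√2*I*√295 - 222396) - 317 = (-2*I*√590 - 222396) - 317 = (-222396 - 2*I*√590) - 317 = -222713 - 2*I*√590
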